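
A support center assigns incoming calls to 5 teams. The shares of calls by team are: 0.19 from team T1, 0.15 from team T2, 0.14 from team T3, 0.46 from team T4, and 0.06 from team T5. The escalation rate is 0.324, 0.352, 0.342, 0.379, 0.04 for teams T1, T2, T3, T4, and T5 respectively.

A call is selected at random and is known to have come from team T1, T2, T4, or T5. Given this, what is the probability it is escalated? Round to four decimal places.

0.3385

Let S = {T1, T2, T4, T5}.
P(S) = 0.19 + 0.15 + 0.46 + 0.06 = 0.86.
P(E ∩ S) = 0.324·0.19 + 0.352·0.15 + 0.379·0.46 + 0.04·0.06 = 0.06156 + 0.0528 + 0.17434 + 0.0024 = 0.2911.
P(E | S) = 0.2911 / 0.86 = 0.338488…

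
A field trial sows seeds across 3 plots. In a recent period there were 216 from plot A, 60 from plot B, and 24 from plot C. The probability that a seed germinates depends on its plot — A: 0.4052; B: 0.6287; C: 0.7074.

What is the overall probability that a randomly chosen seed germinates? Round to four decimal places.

0.4741

Total: 216 + 60 + 24 = 300.
P(A) = 216/300 = 0.72. P(B) = 60/300 = 0.2. P(C) = 24/300 = 0.08.
P(G) = P(G|A)·P(A) + P(G|B)·P(B) + P(G|C)·P(C)
      = 0.4052·0.72 + 0.6287·0.2 + 0.7074·0.08
      = 0.291744 + 0.12574 + 0.056592 = 0.474076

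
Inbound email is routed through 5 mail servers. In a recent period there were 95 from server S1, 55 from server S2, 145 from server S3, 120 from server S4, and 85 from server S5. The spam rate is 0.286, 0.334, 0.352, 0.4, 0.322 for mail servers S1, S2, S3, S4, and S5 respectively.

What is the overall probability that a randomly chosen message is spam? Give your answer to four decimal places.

Total: 95 + 55 + 145 + 120 + 85 = 500.
P(S1) = 95/500 = 0.19. P(S2) = 55/500 = 0.11. P(S3) = 145/500 = 0.29. P(S4) = 120/500 = 0.24. P(S5) = 85/500 = 0.17.
P(S) = P(S|S1)·P(S1) + P(S|S2)·P(S2) + P(S|S3)·P(S3) + P(S|S4)·P(S4) + P(S|S5)·P(S5)
      = 0.286·0.19 + 0.334·0.11 + 0.352·0.29 + 0.4·0.24 + 0.322·0.17
      = 0.05434 + 0.03674 + 0.10208 + 0.096 + 0.05474 = 0.3439

P(S) ≈ 0.3439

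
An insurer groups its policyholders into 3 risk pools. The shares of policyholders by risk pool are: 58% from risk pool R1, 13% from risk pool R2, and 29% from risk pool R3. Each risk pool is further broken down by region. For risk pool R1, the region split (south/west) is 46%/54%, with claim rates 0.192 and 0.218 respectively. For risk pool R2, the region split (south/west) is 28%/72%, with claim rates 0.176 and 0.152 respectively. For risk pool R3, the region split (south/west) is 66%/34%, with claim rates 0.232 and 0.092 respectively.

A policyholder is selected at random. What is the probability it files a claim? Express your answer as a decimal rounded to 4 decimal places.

P(C) ≈ 0.1936

P(C|R1) = 0.46·0.192 + 0.54·0.218 = 0.08832 + 0.11772 = 0.20604
P(C|R2) = 0.28·0.176 + 0.72·0.152 = 0.04928 + 0.10944 = 0.15872
P(C|R3) = 0.66·0.232 + 0.34·0.092 = 0.15312 + 0.03128 = 0.1844
By total probability over the outer partition,
P(C) = 0.58·0.20604 + 0.13·0.15872 + 0.29·0.1844
      = 0.1195032 + 0.0206336 + 0.053476 = 0.1936128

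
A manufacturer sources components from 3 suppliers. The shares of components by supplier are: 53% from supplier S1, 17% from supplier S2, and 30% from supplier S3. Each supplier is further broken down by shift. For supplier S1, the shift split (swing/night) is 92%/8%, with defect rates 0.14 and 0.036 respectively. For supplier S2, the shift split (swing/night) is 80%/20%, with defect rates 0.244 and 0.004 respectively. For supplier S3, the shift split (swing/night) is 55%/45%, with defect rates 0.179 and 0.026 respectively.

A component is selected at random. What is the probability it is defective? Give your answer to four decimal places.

P(D|S1) = 0.92·0.14 + 0.08·0.036 = 0.1288 + 0.00288 = 0.13168
P(D|S2) = 0.8·0.244 + 0.2·0.004 = 0.1952 + 0.0008 = 0.196
P(D|S3) = 0.55·0.179 + 0.45·0.026 = 0.09845 + 0.0117 = 0.11015
Then overall,
P(D) = 0.53·0.13168 + 0.17·0.196 + 0.3·0.11015
      = 0.0697904 + 0.03332 + 0.033045 = 0.1361554

P(D) ≈ 0.1362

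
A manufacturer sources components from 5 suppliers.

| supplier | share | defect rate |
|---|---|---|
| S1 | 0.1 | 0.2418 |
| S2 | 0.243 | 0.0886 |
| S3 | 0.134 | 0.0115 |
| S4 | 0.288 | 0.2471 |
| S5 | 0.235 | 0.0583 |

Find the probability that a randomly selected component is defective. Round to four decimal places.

0.1321

P(D) = P(D|S1)·P(S1) + P(D|S2)·P(S2) + P(D|S3)·P(S3) + P(D|S4)·P(S4) + P(D|S5)·P(S5)
      = 0.2418·0.1 + 0.0886·0.243 + 0.0115·0.134 + 0.2471·0.288 + 0.0583·0.235
      = 0.02418 + 0.0215298 + 0.001541 + 0.0711648 + 0.0137005 = 0.1321161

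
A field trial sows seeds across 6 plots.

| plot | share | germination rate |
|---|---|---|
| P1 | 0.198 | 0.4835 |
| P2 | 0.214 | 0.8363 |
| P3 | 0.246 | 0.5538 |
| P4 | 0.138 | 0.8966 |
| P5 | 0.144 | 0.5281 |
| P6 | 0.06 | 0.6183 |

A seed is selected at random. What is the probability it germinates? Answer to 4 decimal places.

Using total probability over the partition,
P(G) = P(G|P1)·P(P1) + P(G|P2)·P(P2) + P(G|P3)·P(P3) + P(G|P4)·P(P4) + P(G|P5)·P(P5) + P(G|P6)·P(P6)
      = 0.4835·0.198 + 0.8363·0.214 + 0.5538·0.246 + 0.8966·0.138 + 0.5281·0.144 + 0.6183·0.06
      = 0.095733 + 0.1789682 + 0.1362348 + 0.1237308 + 0.0760464 + 0.037098 = 0.6478112

0.6478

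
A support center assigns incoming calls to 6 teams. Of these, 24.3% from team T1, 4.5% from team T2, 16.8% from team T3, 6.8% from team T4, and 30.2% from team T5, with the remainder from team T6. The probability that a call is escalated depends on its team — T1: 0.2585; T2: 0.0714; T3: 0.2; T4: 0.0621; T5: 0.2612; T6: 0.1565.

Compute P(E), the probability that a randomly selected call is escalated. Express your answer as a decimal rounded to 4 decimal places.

P(T6) = 1 − (0.243 + 0.045 + 0.168 + 0.068 + 0.302) = 0.174.
By the law of total probability,
P(E) = P(E|T1)·P(T1) + P(E|T2)·P(T2) + P(E|T3)·P(T3) + P(E|T4)·P(T4) + P(E|T5)·P(T5) + P(E|T6)·P(T6)
      = 0.2585·0.243 + 0.0714·0.045 + 0.2·0.168 + 0.0621·0.068 + 0.2612·0.302 + 0.1565·0.174
      = 0.0628155 + 0.003213 + 0.0336 + 0.0042228 + 0.0788824 + 0.027231 = 0.2099647

P(E) ≈ 0.2100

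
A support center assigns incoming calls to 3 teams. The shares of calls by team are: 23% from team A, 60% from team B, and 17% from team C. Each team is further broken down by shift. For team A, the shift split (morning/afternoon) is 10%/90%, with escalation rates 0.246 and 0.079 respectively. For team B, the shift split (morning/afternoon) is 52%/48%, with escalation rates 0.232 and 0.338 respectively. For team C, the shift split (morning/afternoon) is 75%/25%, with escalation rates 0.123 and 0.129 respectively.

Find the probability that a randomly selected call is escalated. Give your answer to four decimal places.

P(E) ≈ 0.2129

P(E|A) = 0.1·0.246 + 0.9·0.079 = 0.0246 + 0.0711 = 0.0957
P(E|B) = 0.52·0.232 + 0.48·0.338 = 0.12064 + 0.16224 = 0.28288
P(E|C) = 0.75·0.123 + 0.25·0.129 = 0.09225 + 0.03225 = 0.1245
Then overall,
P(E) = 0.23·0.0957 + 0.6·0.28288 + 0.17·0.1245
      = 0.022011 + 0.169728 + 0.021165 = 0.212904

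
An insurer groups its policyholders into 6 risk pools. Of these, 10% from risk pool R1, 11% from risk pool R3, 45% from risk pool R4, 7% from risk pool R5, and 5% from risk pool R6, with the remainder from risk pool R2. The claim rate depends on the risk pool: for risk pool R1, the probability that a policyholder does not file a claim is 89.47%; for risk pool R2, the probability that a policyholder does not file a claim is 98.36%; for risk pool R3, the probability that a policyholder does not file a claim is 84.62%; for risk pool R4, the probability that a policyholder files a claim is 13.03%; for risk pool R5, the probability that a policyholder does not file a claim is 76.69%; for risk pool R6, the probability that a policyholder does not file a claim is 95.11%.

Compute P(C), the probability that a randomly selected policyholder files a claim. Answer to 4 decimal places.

P(R2) = 1 − (0.1 + 0.11 + 0.45 + 0.07 + 0.05) = 0.22.
P(C|R1) = 1 − 0.8947 = 0.1053.
P(C|R2) = 1 − 0.9836 = 0.0164.
P(C|R3) = 1 − 0.8462 = 0.1538.
P(C|R5) = 1 − 0.7669 = 0.2331.
P(C|R6) = 1 − 0.9511 = 0.0489.
P(C) = P(C|R1)·P(R1) + P(C|R2)·P(R2) + P(C|R3)·P(R3) + P(C|R4)·P(R4) + P(C|R5)·P(R5) + P(C|R6)·P(R6)
      = 0.1053·0.1 + 0.0164·0.22 + 0.1538·0.11 + 0.1303·0.45 + 0.2331·0.07 + 0.0489·0.05
      = 0.01053 + 0.003608 + 0.016918 + 0.058635 + 0.016317 + 0.002445 = 0.108453

P(C) ≈ 0.1085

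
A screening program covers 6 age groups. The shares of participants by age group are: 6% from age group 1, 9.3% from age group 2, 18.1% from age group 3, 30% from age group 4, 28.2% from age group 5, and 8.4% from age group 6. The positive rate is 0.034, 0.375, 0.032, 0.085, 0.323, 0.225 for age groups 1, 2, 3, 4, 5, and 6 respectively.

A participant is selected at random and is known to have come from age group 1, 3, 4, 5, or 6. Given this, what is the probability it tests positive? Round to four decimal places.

Let S = {1, 3, 4, 5, 6}.
P(S) = 0.06 + 0.181 + 0.3 + 0.282 + 0.084 = 0.907.
P(T ∩ S) = 0.034·0.06 + 0.032·0.181 + 0.085·0.3 + 0.323·0.282 + 0.225·0.084 = 0.00204 + 0.005792 + 0.0255 + 0.091086 + 0.0189 = 0.143318.
P(T | S) = 0.143318 / 0.907 = 0.158013…

0.1580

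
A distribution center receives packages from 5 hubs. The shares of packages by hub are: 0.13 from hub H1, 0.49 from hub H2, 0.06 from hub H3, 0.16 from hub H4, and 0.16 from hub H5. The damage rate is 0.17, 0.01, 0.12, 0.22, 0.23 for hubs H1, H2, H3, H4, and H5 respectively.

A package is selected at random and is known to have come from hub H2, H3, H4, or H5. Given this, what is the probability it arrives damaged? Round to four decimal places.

Let S = {H2, H3, H4, H5}.
P(S) = 0.49 + 0.06 + 0.16 + 0.16 = 0.87.
P(D ∩ S) = 0.01·0.49 + 0.12·0.06 + 0.22·0.16 + 0.23·0.16 = 0.0049 + 0.0072 + 0.0352 + 0.0368 = 0.0841.
P(D | S) = 0.0841 / 0.87 = 0.096667…

P(D|S) ≈ 0.0967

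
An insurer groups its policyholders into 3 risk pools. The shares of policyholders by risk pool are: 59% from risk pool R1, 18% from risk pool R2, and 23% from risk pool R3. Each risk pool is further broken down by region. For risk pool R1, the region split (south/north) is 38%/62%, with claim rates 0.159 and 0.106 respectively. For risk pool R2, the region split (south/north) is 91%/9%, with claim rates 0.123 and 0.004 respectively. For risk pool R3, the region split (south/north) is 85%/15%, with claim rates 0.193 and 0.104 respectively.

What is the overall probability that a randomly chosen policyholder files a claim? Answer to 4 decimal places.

P(C|R1) = 0.38·0.159 + 0.62·0.106 = 0.06042 + 0.06572 = 0.12614
P(C|R2) = 0.91·0.123 + 0.09·0.004 = 0.11193 + 0.00036 = 0.11229
P(C|R3) = 0.85·0.193 + 0.15·0.104 = 0.16405 + 0.0156 = 0.17965
By total probability over the outer partition,
P(C) = 0.59·0.12614 + 0.18·0.11229 + 0.23·0.17965
      = 0.0744226 + 0.0202122 + 0.0413195 = 0.1359543

0.1360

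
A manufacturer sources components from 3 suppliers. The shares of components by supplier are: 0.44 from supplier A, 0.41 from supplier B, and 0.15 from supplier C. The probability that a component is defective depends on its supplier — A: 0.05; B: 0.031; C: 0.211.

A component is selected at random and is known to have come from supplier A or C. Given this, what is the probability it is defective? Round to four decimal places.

Let S = {A, C}.
P(S) = 0.44 + 0.15 = 0.59.
P(D ∩ S) = 0.05·0.44 + 0.211·0.15 = 0.022 + 0.03165 = 0.05365.
P(D | S) = 0.05365 / 0.59 = 0.090932…

P(D|S) ≈ 0.0909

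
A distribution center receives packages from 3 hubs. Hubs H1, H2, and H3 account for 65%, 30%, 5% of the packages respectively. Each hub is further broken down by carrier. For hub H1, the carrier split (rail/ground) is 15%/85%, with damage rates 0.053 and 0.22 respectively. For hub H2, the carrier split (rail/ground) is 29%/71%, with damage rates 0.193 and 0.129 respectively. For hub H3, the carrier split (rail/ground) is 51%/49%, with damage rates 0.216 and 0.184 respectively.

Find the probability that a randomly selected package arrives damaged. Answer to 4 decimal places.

P(D) ≈ 0.1810

P(D|H1) = 0.15·0.053 + 0.85·0.22 = 0.00795 + 0.187 = 0.19495
P(D|H2) = 0.29·0.193 + 0.71·0.129 = 0.05597 + 0.09159 = 0.14756
P(D|H3) = 0.51·0.216 + 0.49·0.184 = 0.11016 + 0.09016 = 0.20032
By total probability over the outer partition,
P(D) = 0.65·0.19495 + 0.3·0.14756 + 0.05·0.20032
      = 0.1267175 + 0.044268 + 0.010016 = 0.1810015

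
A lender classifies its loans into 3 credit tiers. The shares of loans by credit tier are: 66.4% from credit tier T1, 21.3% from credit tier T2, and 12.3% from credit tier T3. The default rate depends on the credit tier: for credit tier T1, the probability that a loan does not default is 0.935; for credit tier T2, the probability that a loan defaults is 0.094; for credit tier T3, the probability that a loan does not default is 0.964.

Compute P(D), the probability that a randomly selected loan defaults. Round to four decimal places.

P(D) ≈ 0.0676

P(D|T1) = 1 − 0.935 = 0.065.
P(D|T3) = 1 − 0.964 = 0.036.
By the law of total probability,
P(D) = P(D|T1)·P(T1) + P(D|T2)·P(T2) + P(D|T3)·P(T3)
      = 0.065·0.664 + 0.094·0.213 + 0.036·0.123
      = 0.04316 + 0.020022 + 0.004428 = 0.06761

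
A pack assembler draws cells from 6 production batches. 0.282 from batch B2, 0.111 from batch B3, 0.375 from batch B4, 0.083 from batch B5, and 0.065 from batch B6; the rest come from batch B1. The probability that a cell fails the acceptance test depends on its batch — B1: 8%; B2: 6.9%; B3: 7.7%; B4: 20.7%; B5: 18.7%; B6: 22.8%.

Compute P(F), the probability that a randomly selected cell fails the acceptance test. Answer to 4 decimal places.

P(B1) = 1 − (0.282 + 0.111 + 0.375 + 0.083 + 0.065) = 0.084.
Using total probability over the partition,
P(F) = P(F|B1)·P(B1) + P(F|B2)·P(B2) + P(F|B3)·P(B3) + P(F|B4)·P(B4) + P(F|B5)·P(B5) + P(F|B6)·P(B6)
      = 0.08·0.084 + 0.069·0.282 + 0.077·0.111 + 0.207·0.375 + 0.187·0.083 + 0.228·0.065
      = 0.00672 + 0.019458 + 0.008547 + 0.077625 + 0.015521 + 0.01482 = 0.142691

0.1427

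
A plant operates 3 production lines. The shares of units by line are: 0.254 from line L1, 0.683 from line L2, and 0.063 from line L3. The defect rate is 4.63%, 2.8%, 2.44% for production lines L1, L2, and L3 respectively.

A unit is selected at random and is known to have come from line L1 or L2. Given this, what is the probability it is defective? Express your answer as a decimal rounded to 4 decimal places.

P(D|S) ≈ 0.0330

Let S = {L1, L2}.
P(S) = 0.254 + 0.683 = 0.937.
P(D ∩ S) = 0.0463·0.254 + 0.028·0.683 = 0.0117602 + 0.019124 = 0.0308842.
P(D | S) = 0.0308842 / 0.937 = 0.032961…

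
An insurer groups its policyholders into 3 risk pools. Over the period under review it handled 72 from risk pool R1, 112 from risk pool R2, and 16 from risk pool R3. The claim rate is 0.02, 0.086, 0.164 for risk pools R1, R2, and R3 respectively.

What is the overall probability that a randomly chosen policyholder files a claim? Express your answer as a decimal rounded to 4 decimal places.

Total: 72 + 112 + 16 = 200.
P(R1) = 72/200 = 0.36. P(R2) = 112/200 = 0.56. P(R3) = 16/200 = 0.08.
P(C) = P(C|R1)·P(R1) + P(C|R2)·P(R2) + P(C|R3)·P(R3)
      = 0.02·0.36 + 0.086·0.56 + 0.164·0.08
      = 0.0072 + 0.04816 + 0.01312 = 0.06848

0.0685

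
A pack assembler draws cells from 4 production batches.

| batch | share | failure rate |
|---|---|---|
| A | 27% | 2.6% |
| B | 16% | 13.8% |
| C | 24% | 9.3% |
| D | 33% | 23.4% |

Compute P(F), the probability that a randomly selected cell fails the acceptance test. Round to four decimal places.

P(F) = P(F|A)·P(A) + P(F|B)·P(B) + P(F|C)·P(C) + P(F|D)·P(D)
      = 0.026·0.27 + 0.138·0.16 + 0.093·0.24 + 0.234·0.33
      = 0.00702 + 0.02208 + 0.02232 + 0.07722 = 0.12864

P(F) ≈ 0.1286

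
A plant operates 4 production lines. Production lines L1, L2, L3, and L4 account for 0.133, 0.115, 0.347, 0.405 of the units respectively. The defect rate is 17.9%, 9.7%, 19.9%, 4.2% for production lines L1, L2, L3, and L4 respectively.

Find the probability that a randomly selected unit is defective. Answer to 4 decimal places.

P(D) = P(D|L1)·P(L1) + P(D|L2)·P(L2) + P(D|L3)·P(L3) + P(D|L4)·P(L4)
      = 0.179·0.133 + 0.097·0.115 + 0.199·0.347 + 0.042·0.405
      = 0.023807 + 0.011155 + 0.069053 + 0.01701 = 0.121025

P(D) ≈ 0.1210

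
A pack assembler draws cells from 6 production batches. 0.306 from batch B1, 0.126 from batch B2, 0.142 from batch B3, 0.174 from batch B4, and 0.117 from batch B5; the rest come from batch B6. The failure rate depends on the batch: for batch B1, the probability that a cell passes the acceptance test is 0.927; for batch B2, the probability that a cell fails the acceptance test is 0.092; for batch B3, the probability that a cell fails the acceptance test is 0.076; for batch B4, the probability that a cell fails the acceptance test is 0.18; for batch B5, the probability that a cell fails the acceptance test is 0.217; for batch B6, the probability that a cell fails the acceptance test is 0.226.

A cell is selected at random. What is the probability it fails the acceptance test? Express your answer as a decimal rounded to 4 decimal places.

P(F) ≈ 0.1319

P(B6) = 1 − (0.306 + 0.126 + 0.142 + 0.174 + 0.117) = 0.135.
P(F|B1) = 1 − 0.927 = 0.073.
P(F) = P(F|B1)·P(B1) + P(F|B2)·P(B2) + P(F|B3)·P(B3) + P(F|B4)·P(B4) + P(F|B5)·P(B5) + P(F|B6)·P(B6)
      = 0.073·0.306 + 0.092·0.126 + 0.076·0.142 + 0.18·0.174 + 0.217·0.117 + 0.226·0.135
      = 0.022338 + 0.011592 + 0.010792 + 0.03132 + 0.025389 + 0.03051 = 0.131941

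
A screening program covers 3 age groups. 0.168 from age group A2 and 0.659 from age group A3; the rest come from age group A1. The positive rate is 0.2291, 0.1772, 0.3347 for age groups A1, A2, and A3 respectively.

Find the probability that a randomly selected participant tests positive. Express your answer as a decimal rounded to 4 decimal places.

P(T) ≈ 0.2900

P(A1) = 1 − (0.168 + 0.659) = 0.173.
P(T) = P(T|A1)·P(A1) + P(T|A2)·P(A2) + P(T|A3)·P(A3)
      = 0.2291·0.173 + 0.1772·0.168 + 0.3347·0.659
      = 0.0396343 + 0.0297696 + 0.2205673 = 0.2899712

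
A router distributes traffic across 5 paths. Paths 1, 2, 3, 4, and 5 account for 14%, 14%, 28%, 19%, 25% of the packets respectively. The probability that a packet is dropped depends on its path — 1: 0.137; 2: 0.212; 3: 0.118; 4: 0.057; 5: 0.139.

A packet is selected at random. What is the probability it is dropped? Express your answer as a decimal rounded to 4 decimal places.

P(L) ≈ 0.1275

By the law of total probability,
P(L) = P(L|1)·P(1) + P(L|2)·P(2) + P(L|3)·P(3) + P(L|4)·P(4) + P(L|5)·P(5)
      = 0.137·0.14 + 0.212·0.14 + 0.118·0.28 + 0.057·0.19 + 0.139·0.25
      = 0.01918 + 0.02968 + 0.03304 + 0.01083 + 0.03475 = 0.12748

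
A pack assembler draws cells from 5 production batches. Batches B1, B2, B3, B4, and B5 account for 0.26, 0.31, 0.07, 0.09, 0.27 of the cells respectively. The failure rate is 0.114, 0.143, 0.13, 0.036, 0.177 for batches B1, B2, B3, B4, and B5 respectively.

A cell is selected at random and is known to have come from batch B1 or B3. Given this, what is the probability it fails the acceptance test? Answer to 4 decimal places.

P(F|S) ≈ 0.1174

Let S = {B1, B3}.
P(S) = 0.26 + 0.07 = 0.33.
P(F ∩ S) = 0.114·0.26 + 0.13·0.07 = 0.02964 + 0.0091 = 0.03874.
P(F | S) = 0.03874 / 0.33 = 0.117394…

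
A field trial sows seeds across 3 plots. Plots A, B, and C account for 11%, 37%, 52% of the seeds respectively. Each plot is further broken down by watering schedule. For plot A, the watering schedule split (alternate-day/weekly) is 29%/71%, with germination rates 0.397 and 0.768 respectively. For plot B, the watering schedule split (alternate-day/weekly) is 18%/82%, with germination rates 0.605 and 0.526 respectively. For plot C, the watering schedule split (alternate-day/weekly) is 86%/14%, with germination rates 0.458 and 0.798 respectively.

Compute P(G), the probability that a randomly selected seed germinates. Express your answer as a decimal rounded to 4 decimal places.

P(G|A) = 0.29·0.397 + 0.71·0.768 = 0.11513 + 0.54528 = 0.66041
P(G|B) = 0.18·0.605 + 0.82·0.526 = 0.1089 + 0.43132 = 0.54022
P(G|C) = 0.86·0.458 + 0.14·0.798 = 0.39388 + 0.11172 = 0.5056
Then overall,
P(G) = 0.11·0.66041 + 0.37·0.54022 + 0.52·0.5056
      = 0.0726451 + 0.1998814 + 0.262912 = 0.5354385

0.5354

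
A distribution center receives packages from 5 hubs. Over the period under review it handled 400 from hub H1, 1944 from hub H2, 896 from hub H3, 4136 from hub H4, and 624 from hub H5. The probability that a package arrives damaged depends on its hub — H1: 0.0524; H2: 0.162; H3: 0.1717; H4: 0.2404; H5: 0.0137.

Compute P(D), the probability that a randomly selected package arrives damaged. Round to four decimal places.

Total: 400 + 1944 + 896 + 4136 + 624 = 8000.
P(H1) = 400/8000 = 0.05. P(H2) = 1944/8000 = 0.243. P(H3) = 896/8000 = 0.112. P(H4) = 4136/8000 = 0.517. P(H5) = 624/8000 = 0.078.
By the law of total probability,
P(D) = P(D|H1)·P(H1) + P(D|H2)·P(H2) + P(D|H3)·P(H3) + P(D|H4)·P(H4) + P(D|H5)·P(H5)
      = 0.0524·0.05 + 0.162·0.243 + 0.1717·0.112 + 0.2404·0.517 + 0.0137·0.078
      = 0.00262 + 0.039366 + 0.0192304 + 0.1242868 + 0.0010686 = 0.1865718

0.1866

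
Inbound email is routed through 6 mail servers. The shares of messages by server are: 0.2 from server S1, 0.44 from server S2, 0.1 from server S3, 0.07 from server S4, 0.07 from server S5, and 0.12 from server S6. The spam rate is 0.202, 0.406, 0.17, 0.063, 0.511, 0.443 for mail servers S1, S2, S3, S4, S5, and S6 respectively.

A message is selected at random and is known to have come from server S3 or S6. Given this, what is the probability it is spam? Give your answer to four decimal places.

Let J = {S3, S6}.
P(J) = 0.1 + 0.12 = 0.22.
P(S ∩ J) = 0.17·0.1 + 0.443·0.12 = 0.017 + 0.05316 = 0.07016.
P(S | J) = 0.07016 / 0.22 = 0.318909…

0.3189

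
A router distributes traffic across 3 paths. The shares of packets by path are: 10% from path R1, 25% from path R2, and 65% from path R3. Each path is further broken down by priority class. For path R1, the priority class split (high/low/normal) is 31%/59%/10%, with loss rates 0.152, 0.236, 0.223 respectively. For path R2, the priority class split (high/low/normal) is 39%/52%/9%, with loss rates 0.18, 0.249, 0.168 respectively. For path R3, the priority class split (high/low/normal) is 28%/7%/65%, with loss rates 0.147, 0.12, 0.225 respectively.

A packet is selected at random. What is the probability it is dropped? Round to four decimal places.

P(L) ≈ 0.2018

P(L|R1) = 0.31·0.152 + 0.59·0.236 + 0.1·0.223 = 0.04712 + 0.13924 + 0.0223 = 0.20866
P(L|R2) = 0.39·0.18 + 0.52·0.249 + 0.09·0.168 = 0.0702 + 0.12948 + 0.01512 = 0.2148
P(L|R3) = 0.28·0.147 + 0.07·0.12 + 0.65·0.225 = 0.04116 + 0.0084 + 0.14625 = 0.19581
By total probability over the outer partition,
P(L) = 0.1·0.20866 + 0.25·0.2148 + 0.65·0.19581
      = 0.020866 + 0.0537 + 0.1272765 = 0.2018425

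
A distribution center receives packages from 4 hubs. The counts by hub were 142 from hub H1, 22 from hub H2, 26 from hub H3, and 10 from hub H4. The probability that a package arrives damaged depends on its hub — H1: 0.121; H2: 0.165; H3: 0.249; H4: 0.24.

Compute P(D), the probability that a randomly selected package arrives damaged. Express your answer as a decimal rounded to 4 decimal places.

P(D) ≈ 0.1484

Total: 142 + 22 + 26 + 10 = 200.
P(H1) = 142/200 = 0.71. P(H2) = 22/200 = 0.11. P(H3) = 26/200 = 0.13. P(H4) = 10/200 = 0.05.
P(D) = P(D|H1)·P(H1) + P(D|H2)·P(H2) + P(D|H3)·P(H3) + P(D|H4)·P(H4)
      = 0.121·0.71 + 0.165·0.11 + 0.249·0.13 + 0.24·0.05
      = 0.08591 + 0.01815 + 0.03237 + 0.012 = 0.14843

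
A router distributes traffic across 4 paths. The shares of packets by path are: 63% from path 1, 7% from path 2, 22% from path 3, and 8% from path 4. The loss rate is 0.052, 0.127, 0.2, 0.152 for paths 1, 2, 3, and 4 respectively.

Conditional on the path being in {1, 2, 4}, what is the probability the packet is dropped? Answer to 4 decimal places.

0.0690

Let S = {1, 2, 4}.
P(S) = 0.63 + 0.07 + 0.08 = 0.78.
P(L ∩ S) = 0.052·0.63 + 0.127·0.07 + 0.152·0.08 = 0.03276 + 0.00889 + 0.01216 = 0.05381.
P(L | S) = 0.05381 / 0.78 = 0.068987…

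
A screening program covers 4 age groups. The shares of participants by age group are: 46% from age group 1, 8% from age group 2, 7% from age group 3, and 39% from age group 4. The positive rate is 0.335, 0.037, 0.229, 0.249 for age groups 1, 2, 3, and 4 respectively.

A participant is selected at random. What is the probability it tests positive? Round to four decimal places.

P(T) = P(T|1)·P(1) + P(T|2)·P(2) + P(T|3)·P(3) + P(T|4)·P(4)
      = 0.335·0.46 + 0.037·0.08 + 0.229·0.07 + 0.249·0.39
      = 0.1541 + 0.00296 + 0.01603 + 0.09711 = 0.2702

P(T) ≈ 0.2702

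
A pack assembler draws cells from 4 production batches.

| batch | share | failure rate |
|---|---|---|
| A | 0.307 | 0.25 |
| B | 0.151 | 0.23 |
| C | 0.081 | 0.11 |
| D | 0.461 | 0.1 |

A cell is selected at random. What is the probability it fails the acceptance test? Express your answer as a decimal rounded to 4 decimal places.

P(F) = P(F|A)·P(A) + P(F|B)·P(B) + P(F|C)·P(C) + P(F|D)·P(D)
      = 0.25·0.307 + 0.23·0.151 + 0.11·0.081 + 0.1·0.461
      = 0.07675 + 0.03473 + 0.00891 + 0.0461 = 0.16649

0.1665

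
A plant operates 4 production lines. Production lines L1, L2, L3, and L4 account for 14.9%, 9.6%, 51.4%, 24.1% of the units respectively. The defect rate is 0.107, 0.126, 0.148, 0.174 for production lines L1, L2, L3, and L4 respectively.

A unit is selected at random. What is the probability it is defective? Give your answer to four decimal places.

P(D) ≈ 0.1460

P(D) = P(D|L1)·P(L1) + P(D|L2)·P(L2) + P(D|L3)·P(L3) + P(D|L4)·P(L4)
      = 0.107·0.149 + 0.126·0.096 + 0.148·0.514 + 0.174·0.241
      = 0.015943 + 0.012096 + 0.076072 + 0.041934 = 0.146045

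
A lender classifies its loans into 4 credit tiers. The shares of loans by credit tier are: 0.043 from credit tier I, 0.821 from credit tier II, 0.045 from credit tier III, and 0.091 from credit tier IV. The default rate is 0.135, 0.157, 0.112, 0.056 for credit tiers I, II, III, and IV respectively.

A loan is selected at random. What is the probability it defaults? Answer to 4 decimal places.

P(D) = P(D|I)·P(I) + P(D|II)·P(II) + P(D|III)·P(III) + P(D|IV)·P(IV)
      = 0.135·0.043 + 0.157·0.821 + 0.112·0.045 + 0.056·0.091
      = 0.005805 + 0.128897 + 0.00504 + 0.005096 = 0.144838

P(D) ≈ 0.1448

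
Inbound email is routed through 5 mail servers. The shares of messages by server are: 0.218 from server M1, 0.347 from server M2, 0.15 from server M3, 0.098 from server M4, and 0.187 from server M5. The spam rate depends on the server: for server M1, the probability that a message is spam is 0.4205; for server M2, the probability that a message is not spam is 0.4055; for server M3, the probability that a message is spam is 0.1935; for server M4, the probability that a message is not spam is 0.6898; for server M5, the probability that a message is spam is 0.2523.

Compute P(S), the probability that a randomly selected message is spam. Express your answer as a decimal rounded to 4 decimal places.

P(S) ≈ 0.4046

P(S|M2) = 1 − 0.4055 = 0.5945.
P(S|M4) = 1 − 0.6898 = 0.3102.
P(S) = P(S|M1)·P(M1) + P(S|M2)·P(M2) + P(S|M3)·P(M3) + P(S|M4)·P(M4) + P(S|M5)·P(M5)
      = 0.4205·0.218 + 0.5945·0.347 + 0.1935·0.15 + 0.3102·0.098 + 0.2523·0.187
      = 0.091669 + 0.2062915 + 0.029025 + 0.0303996 + 0.0471801 = 0.4045652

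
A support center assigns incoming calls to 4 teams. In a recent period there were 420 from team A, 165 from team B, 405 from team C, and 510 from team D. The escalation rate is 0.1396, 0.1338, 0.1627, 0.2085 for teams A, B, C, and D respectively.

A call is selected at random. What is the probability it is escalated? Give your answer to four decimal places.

P(E) ≈ 0.1686

Total: 420 + 165 + 405 + 510 = 1500.
P(A) = 420/1500 = 0.28. P(B) = 165/1500 = 0.11. P(C) = 405/1500 = 0.27. P(D) = 510/1500 = 0.34.
P(E) = P(E|A)·P(A) + P(E|B)·P(B) + P(E|C)·P(C) + P(E|D)·P(D)
      = 0.1396·0.28 + 0.1338·0.11 + 0.1627·0.27 + 0.2085·0.34
      = 0.039088 + 0.014718 + 0.043929 + 0.07089 = 0.168625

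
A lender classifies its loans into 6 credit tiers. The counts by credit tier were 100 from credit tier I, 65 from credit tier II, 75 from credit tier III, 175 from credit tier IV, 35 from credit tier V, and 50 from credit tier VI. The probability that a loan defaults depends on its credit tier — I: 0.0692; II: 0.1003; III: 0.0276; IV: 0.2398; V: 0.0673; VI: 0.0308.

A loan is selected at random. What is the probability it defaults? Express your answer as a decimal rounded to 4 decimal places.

0.1227

Total: 100 + 65 + 75 + 175 + 35 + 50 = 500.
P(I) = 100/500 = 0.2. P(II) = 65/500 = 0.13. P(III) = 75/500 = 0.15. P(IV) = 175/500 = 0.35. P(V) = 35/500 = 0.07. P(VI) = 50/500 = 0.1.
P(D) = P(D|I)·P(I) + P(D|II)·P(II) + P(D|III)·P(III) + P(D|IV)·P(IV) + P(D|V)·P(V) + P(D|VI)·P(VI)
      = 0.0692·0.2 + 0.1003·0.13 + 0.0276·0.15 + 0.2398·0.35 + 0.0673·0.07 + 0.0308·0.1
      = 0.01384 + 0.013039 + 0.00414 + 0.08393 + 0.004711 + 0.00308 = 0.12274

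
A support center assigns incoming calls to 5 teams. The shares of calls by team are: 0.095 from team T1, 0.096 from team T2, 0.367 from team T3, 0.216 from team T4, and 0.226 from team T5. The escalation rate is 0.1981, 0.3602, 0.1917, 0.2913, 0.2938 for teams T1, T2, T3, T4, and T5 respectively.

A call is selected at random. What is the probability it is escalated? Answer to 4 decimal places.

0.2531

P(E) = P(E|T1)·P(T1) + P(E|T2)·P(T2) + P(E|T3)·P(T3) + P(E|T4)·P(T4) + P(E|T5)·P(T5)
      = 0.1981·0.095 + 0.3602·0.096 + 0.1917·0.367 + 0.2913·0.216 + 0.2938·0.226
      = 0.0188195 + 0.0345792 + 0.0703539 + 0.0629208 + 0.0663988 = 0.2530722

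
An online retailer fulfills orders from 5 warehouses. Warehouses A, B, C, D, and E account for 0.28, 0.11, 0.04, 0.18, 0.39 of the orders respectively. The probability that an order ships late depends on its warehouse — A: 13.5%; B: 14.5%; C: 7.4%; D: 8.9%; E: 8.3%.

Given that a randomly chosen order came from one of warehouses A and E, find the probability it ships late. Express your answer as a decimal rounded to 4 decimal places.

Let S = {A, E}.
P(S) = 0.28 + 0.39 = 0.67.
P(L ∩ S) = 0.135·0.28 + 0.083·0.39 = 0.0378 + 0.03237 = 0.07017.
P(L | S) = 0.07017 / 0.67 = 0.104731…

0.1047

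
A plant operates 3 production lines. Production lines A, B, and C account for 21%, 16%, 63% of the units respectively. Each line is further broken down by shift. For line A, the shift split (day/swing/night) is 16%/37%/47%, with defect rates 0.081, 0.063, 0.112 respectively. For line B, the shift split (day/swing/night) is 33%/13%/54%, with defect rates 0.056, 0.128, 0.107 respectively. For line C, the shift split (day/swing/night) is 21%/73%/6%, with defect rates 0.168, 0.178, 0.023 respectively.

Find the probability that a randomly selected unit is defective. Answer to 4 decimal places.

P(D|A) = 0.16·0.081 + 0.37·0.063 + 0.47·0.112 = 0.01296 + 0.02331 + 0.05264 = 0.08891
P(D|B) = 0.33·0.056 + 0.13·0.128 + 0.54·0.107 = 0.01848 + 0.01664 + 0.05778 = 0.0929
P(D|C) = 0.21·0.168 + 0.73·0.178 + 0.06·0.023 = 0.03528 + 0.12994 + 0.00138 = 0.1666
Then overall,
P(D) = 0.21·0.08891 + 0.16·0.0929 + 0.63·0.1666
      = 0.0186711 + 0.014864 + 0.104958 = 0.1384931

P(D) ≈ 0.1385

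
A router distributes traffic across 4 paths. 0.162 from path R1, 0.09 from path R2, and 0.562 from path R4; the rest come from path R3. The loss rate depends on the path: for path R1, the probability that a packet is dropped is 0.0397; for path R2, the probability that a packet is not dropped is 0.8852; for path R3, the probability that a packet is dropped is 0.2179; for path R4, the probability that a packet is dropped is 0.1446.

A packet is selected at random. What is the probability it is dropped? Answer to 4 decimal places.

P(L) ≈ 0.1386

P(R3) = 1 − (0.162 + 0.09 + 0.562) = 0.186.
P(L|R2) = 1 − 0.8852 = 0.1148.
P(L) = P(L|R1)·P(R1) + P(L|R2)·P(R2) + P(L|R3)·P(R3) + P(L|R4)·P(R4)
      = 0.0397·0.162 + 0.1148·0.09 + 0.2179·0.186 + 0.1446·0.562
      = 0.0064314 + 0.010332 + 0.0405294 + 0.0812652 = 0.138558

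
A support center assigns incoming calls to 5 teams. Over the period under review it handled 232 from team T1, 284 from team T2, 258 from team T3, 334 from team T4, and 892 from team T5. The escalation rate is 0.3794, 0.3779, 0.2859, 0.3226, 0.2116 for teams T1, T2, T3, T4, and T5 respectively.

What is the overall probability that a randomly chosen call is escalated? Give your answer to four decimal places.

Total: 232 + 284 + 258 + 334 + 892 = 2000.
P(T1) = 232/2000 = 0.116. P(T2) = 284/2000 = 0.142. P(T3) = 258/2000 = 0.129. P(T4) = 334/2000 = 0.167. P(T5) = 892/2000 = 0.446.
P(E) = P(E|T1)·P(T1) + P(E|T2)·P(T2) + P(E|T3)·P(T3) + P(E|T4)·P(T4) + P(E|T5)·P(T5)
      = 0.3794·0.116 + 0.3779·0.142 + 0.2859·0.129 + 0.3226·0.167 + 0.2116·0.446
      = 0.0440104 + 0.0536618 + 0.0368811 + 0.0538742 + 0.0943736 = 0.2828011

0.2828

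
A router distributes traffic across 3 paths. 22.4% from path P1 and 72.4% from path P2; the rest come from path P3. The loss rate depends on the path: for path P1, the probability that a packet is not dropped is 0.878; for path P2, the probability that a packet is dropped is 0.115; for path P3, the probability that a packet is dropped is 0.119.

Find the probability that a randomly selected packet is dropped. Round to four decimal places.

P(L) ≈ 0.1168

P(P3) = 1 − (0.224 + 0.724) = 0.052.
P(L|P1) = 1 − 0.878 = 0.122.
P(L) = P(L|P1)·P(P1) + P(L|P2)·P(P2) + P(L|P3)·P(P3)
      = 0.122·0.224 + 0.115·0.724 + 0.119·0.052
      = 0.027328 + 0.08326 + 0.006188 = 0.116776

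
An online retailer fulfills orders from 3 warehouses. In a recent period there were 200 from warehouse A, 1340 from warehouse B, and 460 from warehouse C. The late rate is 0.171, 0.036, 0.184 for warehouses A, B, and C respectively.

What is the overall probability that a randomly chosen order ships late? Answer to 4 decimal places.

0.0835

Total: 200 + 1340 + 460 = 2000.
P(A) = 200/2000 = 0.1. P(B) = 1340/2000 = 0.67. P(C) = 460/2000 = 0.23.
P(L) = P(L|A)·P(A) + P(L|B)·P(B) + P(L|C)·P(C)
      = 0.171·0.1 + 0.036·0.67 + 0.184·0.23
      = 0.0171 + 0.02412 + 0.04232 = 0.08354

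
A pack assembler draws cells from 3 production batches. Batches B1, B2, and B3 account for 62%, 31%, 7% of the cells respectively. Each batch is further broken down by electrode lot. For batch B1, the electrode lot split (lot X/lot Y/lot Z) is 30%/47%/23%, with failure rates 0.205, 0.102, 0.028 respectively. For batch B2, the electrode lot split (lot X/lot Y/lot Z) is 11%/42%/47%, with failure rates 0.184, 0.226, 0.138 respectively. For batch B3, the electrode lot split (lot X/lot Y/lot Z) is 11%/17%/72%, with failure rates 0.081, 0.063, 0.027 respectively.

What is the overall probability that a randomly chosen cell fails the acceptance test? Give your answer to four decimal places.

P(F|B1) = 0.3·0.205 + 0.47·0.102 + 0.23·0.028 = 0.0615 + 0.04794 + 0.00644 = 0.11588
P(F|B2) = 0.11·0.184 + 0.42·0.226 + 0.47·0.138 = 0.02024 + 0.09492 + 0.06486 = 0.18002
P(F|B3) = 0.11·0.081 + 0.17·0.063 + 0.72·0.027 = 0.00891 + 0.01071 + 0.01944 = 0.03906
By total probability over the outer partition,
P(F) = 0.62·0.11588 + 0.31·0.18002 + 0.07·0.03906
      = 0.0718456 + 0.0558062 + 0.0027342 = 0.130386

P(F) ≈ 0.1304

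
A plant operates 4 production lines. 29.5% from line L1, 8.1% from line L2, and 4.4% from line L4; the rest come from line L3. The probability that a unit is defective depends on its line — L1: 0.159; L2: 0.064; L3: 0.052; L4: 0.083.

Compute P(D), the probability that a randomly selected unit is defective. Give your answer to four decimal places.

0.0859

P(L3) = 1 − (0.295 + 0.081 + 0.044) = 0.58.
P(D) = P(D|L1)·P(L1) + P(D|L2)·P(L2) + P(D|L3)·P(L3) + P(D|L4)·P(L4)
      = 0.159·0.295 + 0.064·0.081 + 0.052·0.58 + 0.083·0.044
      = 0.046905 + 0.005184 + 0.03016 + 0.003652 = 0.085901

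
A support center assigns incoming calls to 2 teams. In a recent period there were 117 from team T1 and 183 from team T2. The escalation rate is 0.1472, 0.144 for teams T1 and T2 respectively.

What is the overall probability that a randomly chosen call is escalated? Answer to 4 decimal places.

P(E) ≈ 0.1452

Total: 117 + 183 = 300.
P(T1) = 117/300 = 0.39. P(T2) = 183/300 = 0.61.
P(E) = P(E|T1)·P(T1) + P(E|T2)·P(T2)
      = 0.1472·0.39 + 0.144·0.61
      = 0.057408 + 0.08784 = 0.145248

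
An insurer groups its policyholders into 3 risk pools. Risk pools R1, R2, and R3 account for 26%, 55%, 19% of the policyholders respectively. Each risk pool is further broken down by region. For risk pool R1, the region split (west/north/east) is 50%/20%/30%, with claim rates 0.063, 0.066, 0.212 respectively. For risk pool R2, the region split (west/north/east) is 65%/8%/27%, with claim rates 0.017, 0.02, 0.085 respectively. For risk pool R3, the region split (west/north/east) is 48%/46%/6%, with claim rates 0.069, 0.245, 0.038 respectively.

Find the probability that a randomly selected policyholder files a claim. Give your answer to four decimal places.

P(C|R1) = 0.5·0.063 + 0.2·0.066 + 0.3·0.212 = 0.0315 + 0.0132 + 0.0636 = 0.1083
P(C|R2) = 0.65·0.017 + 0.08·0.02 + 0.27·0.085 = 0.01105 + 0.0016 + 0.02295 = 0.0356
P(C|R3) = 0.48·0.069 + 0.46·0.245 + 0.06·0.038 = 0.03312 + 0.1127 + 0.00228 = 0.1481
By total probability over the outer partition,
P(C) = 0.26·0.1083 + 0.55·0.0356 + 0.19·0.1481
      = 0.028158 + 0.01958 + 0.028139 = 0.075877

P(C) ≈ 0.0759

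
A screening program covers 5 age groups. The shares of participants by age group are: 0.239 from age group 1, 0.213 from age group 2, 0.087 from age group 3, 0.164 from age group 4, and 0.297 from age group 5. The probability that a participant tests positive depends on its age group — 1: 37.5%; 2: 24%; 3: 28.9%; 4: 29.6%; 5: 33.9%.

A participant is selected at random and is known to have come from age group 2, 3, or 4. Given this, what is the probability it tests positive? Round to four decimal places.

Let S = {2, 3, 4}.
P(S) = 0.213 + 0.087 + 0.164 = 0.464.
P(T ∩ S) = 0.24·0.213 + 0.289·0.087 + 0.296·0.164 = 0.05112 + 0.025143 + 0.048544 = 0.124807.
P(T | S) = 0.124807 / 0.464 = 0.268981…

0.2690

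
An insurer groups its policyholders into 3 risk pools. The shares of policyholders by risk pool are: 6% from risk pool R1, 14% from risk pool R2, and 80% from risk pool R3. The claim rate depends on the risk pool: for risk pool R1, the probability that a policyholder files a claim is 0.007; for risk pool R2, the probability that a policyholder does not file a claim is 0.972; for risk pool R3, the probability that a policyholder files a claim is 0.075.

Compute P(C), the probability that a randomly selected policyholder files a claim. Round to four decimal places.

P(C|R2) = 1 − 0.972 = 0.028.
Summing over the partition,
P(C) = P(C|R1)·P(R1) + P(C|R2)·P(R2) + P(C|R3)·P(R3)
      = 0.007·0.06 + 0.028·0.14 + 0.075·0.8
      = 0.00042 + 0.00392 + 0.06 = 0.06434

P(C) ≈ 0.0643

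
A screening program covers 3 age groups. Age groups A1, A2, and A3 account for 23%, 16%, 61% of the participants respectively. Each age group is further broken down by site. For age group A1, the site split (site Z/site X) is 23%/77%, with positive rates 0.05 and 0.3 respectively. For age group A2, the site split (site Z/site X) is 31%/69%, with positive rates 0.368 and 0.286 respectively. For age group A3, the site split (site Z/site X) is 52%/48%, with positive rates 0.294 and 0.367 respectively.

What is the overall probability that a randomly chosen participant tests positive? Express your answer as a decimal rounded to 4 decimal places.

P(T|A1) = 0.23·0.05 + 0.77·0.3 = 0.0115 + 0.231 = 0.2425
P(T|A2) = 0.31·0.368 + 0.69·0.286 = 0.11408 + 0.19734 = 0.31142
P(T|A3) = 0.52·0.294 + 0.48·0.367 = 0.15288 + 0.17616 = 0.32904
By total probability over the outer partition,
P(T) = 0.23·0.2425 + 0.16·0.31142 + 0.61·0.32904
      = 0.055775 + 0.0498272 + 0.2007144 = 0.3063166

P(T) ≈ 0.3063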